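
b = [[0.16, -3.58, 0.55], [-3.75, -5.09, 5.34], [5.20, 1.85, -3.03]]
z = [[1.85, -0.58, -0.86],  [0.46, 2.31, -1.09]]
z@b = [[-2.0, -5.26, 0.53], [-14.26, -15.42, 15.89]]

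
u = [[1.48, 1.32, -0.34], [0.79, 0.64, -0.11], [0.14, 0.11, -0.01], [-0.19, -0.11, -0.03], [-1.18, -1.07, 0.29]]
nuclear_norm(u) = 2.91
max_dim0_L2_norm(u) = 2.06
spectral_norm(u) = 2.79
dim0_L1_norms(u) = [3.78, 3.25, 0.78]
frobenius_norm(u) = 2.79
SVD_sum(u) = [[1.49, 1.31, -0.33], [0.75, 0.67, -0.17], [0.13, 0.12, -0.03], [-0.15, -0.14, 0.03], [-1.20, -1.06, 0.26]] + [[-0.01, 0.01, -0.01], [0.03, -0.02, 0.06], [0.01, -0.01, 0.02], [-0.04, 0.03, -0.06], [0.02, -0.01, 0.03]] + [[-0.0,0.00,0.00], [0.00,-0.0,-0.00], [-0.00,0.00,0.0], [0.0,-0.0,-0.0], [0.0,-0.00,-0.0]]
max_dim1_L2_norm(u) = 2.01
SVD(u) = [[-0.72, -0.15, -0.01], [-0.37, 0.62, 0.59], [-0.06, 0.19, -0.61], [0.07, -0.68, 0.48], [0.58, 0.31, 0.24]] @ diag([2.7898873607596366, 0.11405808704634605, 0.004389425127949373]) @ [[-0.74,-0.65,0.16], [0.48,-0.35,0.80], [0.47,-0.67,-0.57]]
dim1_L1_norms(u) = [3.14, 1.54, 0.26, 0.33, 2.54]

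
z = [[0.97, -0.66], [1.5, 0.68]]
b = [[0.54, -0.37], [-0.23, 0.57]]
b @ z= [[-0.03, -0.61], [0.63, 0.54]]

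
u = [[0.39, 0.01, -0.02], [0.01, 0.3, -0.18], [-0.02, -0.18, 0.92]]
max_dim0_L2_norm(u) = 0.94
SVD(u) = [[-0.04, 1.00, -0.03], [-0.26, 0.02, 0.97], [0.96, 0.04, 0.26]] @ diag([0.969297846534768, 0.3893150527475199, 0.25138710071771203]) @ [[-0.04, -0.26, 0.96], [1.00, 0.02, 0.04], [-0.03, 0.97, 0.26]]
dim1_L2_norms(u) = [0.39, 0.35, 0.94]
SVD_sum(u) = [[0.0, 0.01, -0.04], [0.01, 0.07, -0.24], [-0.04, -0.24, 0.90]] + [[0.39,  0.01,  0.02], [0.01,  0.0,  0.00], [0.02,  0.0,  0.0]] + [[0.00, -0.01, -0.00], [-0.01, 0.23, 0.06], [-0.0, 0.06, 0.02]]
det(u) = 0.09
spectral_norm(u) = 0.97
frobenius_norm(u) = 1.07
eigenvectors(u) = [[0.04, 1.0, -0.03], [0.26, 0.02, 0.97], [-0.96, 0.04, 0.26]]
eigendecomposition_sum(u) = [[0.00, 0.01, -0.04],[0.01, 0.07, -0.24],[-0.04, -0.24, 0.90]] + [[0.39,0.01,0.02], [0.01,0.0,0.00], [0.02,0.0,0.00]] + [[0.00, -0.01, -0.0], [-0.01, 0.23, 0.06], [-0.00, 0.06, 0.02]]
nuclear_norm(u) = 1.61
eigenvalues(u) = [0.97, 0.39, 0.25]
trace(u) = 1.61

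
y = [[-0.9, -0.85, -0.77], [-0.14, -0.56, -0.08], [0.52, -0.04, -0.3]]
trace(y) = -1.76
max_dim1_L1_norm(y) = 2.52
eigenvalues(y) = [(-0.6+0.43j), (-0.6-0.43j), (-0.55+0j)]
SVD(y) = [[-0.95, -0.04, 0.32],[-0.31, -0.19, -0.93],[0.10, -0.98, 0.17]] @ diag([1.5379106355317194, 0.5901911710211066, 0.3369054151644903]) @ [[0.62, 0.63, 0.47],[-0.76, 0.31, 0.58],[-0.22, 0.71, -0.67]]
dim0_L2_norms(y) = [1.05, 1.02, 0.83]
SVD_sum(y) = [[-0.89, -0.92, -0.68], [-0.29, -0.30, -0.22], [0.09, 0.10, 0.07]] + [[0.02, -0.01, -0.01], [0.08, -0.03, -0.06], [0.44, -0.18, -0.33]] + [[-0.02, 0.08, -0.07], [0.07, -0.22, 0.21], [-0.01, 0.04, -0.04]]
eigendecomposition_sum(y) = [[(-0.46+0.02j), (-0.07-0.91j), (-0.29-0.62j)], [(-0.08-0.09j), (0.17-0.16j), (0.08-0.16j)], [0.27+0.35j, (-0.68+0.57j), -0.32+0.58j]] + [[-0.46-0.02j, (-0.07+0.91j), -0.29+0.62j], [-0.08+0.09j, 0.17+0.16j, (0.08+0.16j)], [0.27-0.35j, (-0.68-0.57j), (-0.32-0.58j)]] + [[(0.01-0j), (-0.71-0j), -0.18-0.00j], [(0.02-0j), -0.91-0.00j, -0.23-0.00j], [-0.03+0.00j, (1.32+0j), 0.34+0.00j]]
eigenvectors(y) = [[0.71+0.00j, 0.71-0.00j, (0.41+0j)], [(0.12+0.14j), 0.12-0.14j, (0.52+0j)], [(-0.4-0.55j), -0.40+0.55j, (-0.75+0j)]]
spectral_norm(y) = 1.54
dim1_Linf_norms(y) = [0.9, 0.56, 0.52]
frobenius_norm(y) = 1.68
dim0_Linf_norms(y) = [0.9, 0.85, 0.77]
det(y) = -0.31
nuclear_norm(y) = 2.47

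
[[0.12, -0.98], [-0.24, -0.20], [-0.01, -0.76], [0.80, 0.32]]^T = [[0.12, -0.24, -0.01, 0.80], [-0.98, -0.2, -0.76, 0.32]]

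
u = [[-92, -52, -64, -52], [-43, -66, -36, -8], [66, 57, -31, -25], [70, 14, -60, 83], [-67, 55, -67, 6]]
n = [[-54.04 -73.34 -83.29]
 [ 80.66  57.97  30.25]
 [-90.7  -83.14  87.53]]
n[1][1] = 57.97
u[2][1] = 57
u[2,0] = 66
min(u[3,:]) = -60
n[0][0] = -54.04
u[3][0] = 70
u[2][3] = -25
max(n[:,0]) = 80.66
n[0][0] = -54.04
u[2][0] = 66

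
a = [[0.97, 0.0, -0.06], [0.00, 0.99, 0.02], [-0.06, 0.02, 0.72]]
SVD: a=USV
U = [[0.39, -0.89, -0.22], [-0.91, -0.41, 0.07], [-0.15, 0.17, -0.97]]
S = [0.99, 0.98, 0.71]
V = [[0.39, -0.91, -0.15], [-0.89, -0.41, 0.17], [-0.22, 0.07, -0.97]]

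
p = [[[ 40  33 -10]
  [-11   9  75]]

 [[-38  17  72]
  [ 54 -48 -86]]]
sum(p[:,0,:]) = 114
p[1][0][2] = 72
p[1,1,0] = 54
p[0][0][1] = 33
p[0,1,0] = -11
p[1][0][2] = 72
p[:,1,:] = [[-11, 9, 75], [54, -48, -86]]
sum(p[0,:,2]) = 65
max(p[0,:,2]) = 75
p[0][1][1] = 9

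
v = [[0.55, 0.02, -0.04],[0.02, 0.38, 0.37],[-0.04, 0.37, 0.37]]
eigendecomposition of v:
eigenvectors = [[-0.08,0.99,-0.07], [0.70,0.11,0.71], [-0.71,-0.0,0.7]]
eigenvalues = [0.0, 0.55, 0.75]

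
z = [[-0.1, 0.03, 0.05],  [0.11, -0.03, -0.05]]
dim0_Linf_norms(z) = [0.11, 0.03, 0.05]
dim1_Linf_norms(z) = [0.1, 0.11]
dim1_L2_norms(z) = [0.12, 0.12]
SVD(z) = [[-0.68, 0.73],[0.73, 0.68]] @ diag([0.16996538030140068, 0.0034306703426928765]) @ [[0.87,-0.25,-0.42], [0.48,0.45,0.75]]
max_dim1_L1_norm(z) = 0.19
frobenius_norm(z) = 0.17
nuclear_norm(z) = 0.17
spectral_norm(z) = 0.17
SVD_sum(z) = [[-0.10, 0.03, 0.05], [0.11, -0.03, -0.05]] + [[0.0, 0.0, 0.00], [0.0, 0.00, 0.00]]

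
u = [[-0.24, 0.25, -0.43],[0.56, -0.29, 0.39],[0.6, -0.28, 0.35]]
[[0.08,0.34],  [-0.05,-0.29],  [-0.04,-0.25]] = u @ [[0.06, 0.10], [0.04, 0.2], [-0.19, -0.73]]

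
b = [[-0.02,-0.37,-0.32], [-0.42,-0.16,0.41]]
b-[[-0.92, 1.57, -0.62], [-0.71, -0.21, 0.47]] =[[0.9, -1.94, 0.30], [0.29, 0.05, -0.06]]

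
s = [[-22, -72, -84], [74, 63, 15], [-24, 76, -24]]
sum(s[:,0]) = 28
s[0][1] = -72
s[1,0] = 74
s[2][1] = 76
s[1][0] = 74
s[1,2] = 15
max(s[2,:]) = 76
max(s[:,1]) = 76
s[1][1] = 63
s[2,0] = -24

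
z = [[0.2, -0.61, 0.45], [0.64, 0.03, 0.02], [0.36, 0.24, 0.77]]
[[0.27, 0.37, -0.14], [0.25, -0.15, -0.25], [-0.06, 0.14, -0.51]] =z @ [[0.41, -0.23, -0.36], [-0.41, -0.38, -0.21], [-0.14, 0.41, -0.43]]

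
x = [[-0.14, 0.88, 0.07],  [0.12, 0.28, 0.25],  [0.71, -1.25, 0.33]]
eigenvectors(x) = [[-0.58-0.06j,(-0.58+0.06j),(-0.83+0j)], [(-0.17-0.24j),-0.17+0.24j,-0.47+0.00j], [(0.75+0j),0.75-0.00j,(0.29+0j)]]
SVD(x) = [[-0.50, -0.57, 0.65], [-0.1, -0.71, -0.70], [0.86, -0.42, 0.29]] @ diag([1.6968031145511187, 0.4982900339749603, 0.047604962880552035]) @ [[0.39, -0.91, 0.13],[-0.6, -0.36, -0.71],[0.69, 0.2, -0.69]]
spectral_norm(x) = 1.70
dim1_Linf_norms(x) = [0.88, 0.28, 1.25]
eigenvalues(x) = [(0.07+0.34j), (0.07-0.34j), (0.34+0j)]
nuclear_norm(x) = 2.24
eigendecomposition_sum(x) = [[(-0.35-0.05j), (0.51-0.02j), -0.17-0.18j], [(-0.1-0.15j), 0.18+0.18j, (0.01-0.12j)], [(0.45+0.01j), -0.65+0.10j, 0.24+0.20j]] + [[(-0.35+0.05j),(0.51+0.02j),-0.17+0.18j], [-0.10+0.15j,0.18-0.18j,0.01+0.12j], [0.45-0.01j,-0.65-0.10j,(0.24-0.2j)]] + [[(0.56+0j), (-0.15-0j), (0.4+0j)],[(0.32+0j), (-0.08-0j), (0.23+0j)],[(-0.2-0j), (0.05+0j), (-0.14-0j)]]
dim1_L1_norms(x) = [1.09, 0.65, 2.29]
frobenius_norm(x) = 1.77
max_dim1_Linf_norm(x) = 1.25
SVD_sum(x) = [[-0.33,0.77,-0.11],[-0.07,0.16,-0.02],[0.58,-1.33,0.19]] + [[0.17, 0.10, 0.2], [0.21, 0.13, 0.25], [0.13, 0.08, 0.15]] + [[0.02, 0.01, -0.02], [-0.02, -0.01, 0.02], [0.01, 0.0, -0.01]]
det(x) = 0.04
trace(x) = 0.47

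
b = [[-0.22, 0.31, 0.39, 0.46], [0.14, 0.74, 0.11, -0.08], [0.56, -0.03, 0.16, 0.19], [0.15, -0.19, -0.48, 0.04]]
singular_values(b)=[0.95, 0.64, 0.58, 0.33]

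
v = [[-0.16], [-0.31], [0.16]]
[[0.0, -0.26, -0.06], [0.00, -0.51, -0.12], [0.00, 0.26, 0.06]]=v @[[0.0, 1.63, 0.39]]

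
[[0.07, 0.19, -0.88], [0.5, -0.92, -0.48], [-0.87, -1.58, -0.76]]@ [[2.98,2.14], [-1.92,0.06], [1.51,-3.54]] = [[-1.48, 3.28], [2.53, 2.71], [-0.71, 0.73]]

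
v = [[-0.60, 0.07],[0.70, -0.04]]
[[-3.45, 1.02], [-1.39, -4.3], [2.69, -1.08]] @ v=[[2.78, -0.28], [-2.18, 0.07], [-2.37, 0.23]]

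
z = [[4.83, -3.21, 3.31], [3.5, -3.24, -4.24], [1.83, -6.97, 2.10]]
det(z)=-188.225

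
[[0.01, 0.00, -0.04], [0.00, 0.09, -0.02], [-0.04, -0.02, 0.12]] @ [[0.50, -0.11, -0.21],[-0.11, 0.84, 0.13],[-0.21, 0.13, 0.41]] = [[0.01, -0.01, -0.02],[-0.01, 0.07, 0.00],[-0.04, 0.00, 0.05]]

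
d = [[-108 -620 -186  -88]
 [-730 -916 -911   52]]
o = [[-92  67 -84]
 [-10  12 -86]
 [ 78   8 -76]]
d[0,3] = -88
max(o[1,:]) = 12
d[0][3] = -88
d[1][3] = 52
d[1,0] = -730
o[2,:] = [78, 8, -76]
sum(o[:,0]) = -24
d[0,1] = -620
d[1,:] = [-730, -916, -911, 52]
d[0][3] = -88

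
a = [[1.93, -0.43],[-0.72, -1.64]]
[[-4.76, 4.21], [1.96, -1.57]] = a @ [[-2.49, 2.18], [-0.10, -0.00]]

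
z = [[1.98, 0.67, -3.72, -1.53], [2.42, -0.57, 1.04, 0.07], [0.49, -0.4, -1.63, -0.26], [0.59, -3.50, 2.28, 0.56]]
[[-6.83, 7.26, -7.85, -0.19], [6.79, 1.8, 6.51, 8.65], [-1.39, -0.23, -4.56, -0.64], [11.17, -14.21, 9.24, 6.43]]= z @ [[1.79, 1.89, 1.08, 2.91],[-1.57, 4.2, -0.49, -0.42],[1.31, -0.4, 3.65, 1.27],[2.91, 0.51, -2.56, 0.62]]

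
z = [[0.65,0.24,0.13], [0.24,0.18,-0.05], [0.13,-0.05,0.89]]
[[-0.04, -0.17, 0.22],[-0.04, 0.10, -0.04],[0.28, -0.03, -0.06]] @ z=[[-0.04, -0.05, 0.2], [-0.01, 0.01, -0.05], [0.17, 0.06, -0.02]]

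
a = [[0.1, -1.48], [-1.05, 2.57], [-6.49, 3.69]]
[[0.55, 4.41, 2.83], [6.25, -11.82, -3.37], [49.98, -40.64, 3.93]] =a @ [[-8.23, 4.75, -1.76], [-0.93, -2.66, -2.03]]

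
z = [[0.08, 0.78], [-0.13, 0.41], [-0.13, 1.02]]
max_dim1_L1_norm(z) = 1.15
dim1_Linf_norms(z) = [0.78, 0.41, 1.02]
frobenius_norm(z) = 1.36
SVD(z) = [[-0.57, 0.75], [-0.31, -0.57], [-0.76, -0.33]] @ diag([1.3510897499250367, 0.17792270132701524]) @ [[0.07, -1.00], [1.0, 0.07]]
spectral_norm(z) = 1.35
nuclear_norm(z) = 1.53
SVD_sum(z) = [[-0.05, 0.77],[-0.03, 0.42],[-0.07, 1.02]] + [[0.13, 0.01], [-0.10, -0.01], [-0.06, -0.00]]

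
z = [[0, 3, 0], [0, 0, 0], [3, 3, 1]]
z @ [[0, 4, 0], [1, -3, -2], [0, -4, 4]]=[[3, -9, -6], [0, 0, 0], [3, -1, -2]]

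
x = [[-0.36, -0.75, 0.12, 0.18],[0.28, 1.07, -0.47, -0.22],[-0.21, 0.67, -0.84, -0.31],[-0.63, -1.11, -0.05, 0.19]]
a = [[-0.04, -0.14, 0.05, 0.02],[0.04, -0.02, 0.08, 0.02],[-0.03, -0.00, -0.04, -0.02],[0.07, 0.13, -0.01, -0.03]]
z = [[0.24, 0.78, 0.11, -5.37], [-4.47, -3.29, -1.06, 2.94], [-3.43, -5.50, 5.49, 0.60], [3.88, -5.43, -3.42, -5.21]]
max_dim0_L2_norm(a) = 0.19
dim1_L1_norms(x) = [1.41, 2.04, 2.03, 1.98]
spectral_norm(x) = 2.08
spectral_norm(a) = 0.21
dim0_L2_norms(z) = [6.85, 8.44, 6.56, 8.06]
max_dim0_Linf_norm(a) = 0.14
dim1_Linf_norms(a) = [0.14, 0.08, 0.04, 0.13]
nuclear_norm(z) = 27.84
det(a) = -0.00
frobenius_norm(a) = 0.24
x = z @ a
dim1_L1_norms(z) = [6.5, 11.76, 15.02, 17.94]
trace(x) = 0.06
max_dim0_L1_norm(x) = 3.6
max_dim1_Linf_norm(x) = 1.11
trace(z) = -2.77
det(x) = 0.00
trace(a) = -0.13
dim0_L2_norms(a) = [0.09, 0.19, 0.1, 0.05]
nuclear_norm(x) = 3.10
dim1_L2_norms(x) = [0.86, 1.22, 1.14, 1.29]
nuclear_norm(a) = 0.35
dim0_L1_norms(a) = [0.18, 0.29, 0.18, 0.09]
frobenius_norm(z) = 15.03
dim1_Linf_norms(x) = [0.75, 1.07, 0.84, 1.11]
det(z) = -1580.89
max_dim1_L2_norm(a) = 0.16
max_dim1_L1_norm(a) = 0.25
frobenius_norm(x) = 2.28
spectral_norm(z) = 10.42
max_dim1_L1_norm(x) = 2.04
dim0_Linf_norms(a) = [0.07, 0.14, 0.08, 0.03]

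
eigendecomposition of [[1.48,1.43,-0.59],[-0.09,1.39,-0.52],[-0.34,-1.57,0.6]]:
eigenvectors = [[0.03, 0.98, -0.89], [0.35, -0.13, -0.20], [0.94, -0.17, 0.42]]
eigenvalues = [-0.0, 1.4, 2.08]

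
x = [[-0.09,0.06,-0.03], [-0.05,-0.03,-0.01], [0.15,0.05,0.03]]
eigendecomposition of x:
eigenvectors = [[(0.3-0.4j), 0.30+0.40j, -0.25+0.00j], [0.29+0.04j, (0.29-0.04j), 0.12+0.00j], [-0.82+0.00j, -0.82-0.00j, (0.96+0j)]]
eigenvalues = [(-0.04+0.07j), (-0.04-0.07j), (-0+0j)]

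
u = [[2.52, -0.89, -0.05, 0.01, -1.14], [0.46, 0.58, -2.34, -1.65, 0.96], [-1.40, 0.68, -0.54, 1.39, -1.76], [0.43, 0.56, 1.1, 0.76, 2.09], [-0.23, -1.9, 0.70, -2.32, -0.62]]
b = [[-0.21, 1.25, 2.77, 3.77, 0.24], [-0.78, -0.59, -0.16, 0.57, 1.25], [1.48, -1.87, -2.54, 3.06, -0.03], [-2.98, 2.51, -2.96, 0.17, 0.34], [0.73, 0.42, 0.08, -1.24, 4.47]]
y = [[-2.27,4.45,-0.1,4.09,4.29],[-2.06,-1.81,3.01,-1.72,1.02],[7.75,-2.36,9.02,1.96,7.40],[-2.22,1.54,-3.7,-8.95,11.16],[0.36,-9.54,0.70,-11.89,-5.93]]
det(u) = -0.48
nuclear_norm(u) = 12.92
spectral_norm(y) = 18.30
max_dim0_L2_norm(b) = 5.05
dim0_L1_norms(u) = [5.04, 4.61, 4.73, 6.13, 6.57]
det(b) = 593.02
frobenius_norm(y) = 27.93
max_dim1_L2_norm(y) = 16.38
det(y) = -289.17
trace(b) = 1.30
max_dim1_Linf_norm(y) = 11.89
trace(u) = 2.70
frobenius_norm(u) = 6.51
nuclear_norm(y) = 51.57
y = b @ u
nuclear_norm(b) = 20.34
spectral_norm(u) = 3.85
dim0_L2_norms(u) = [2.96, 2.35, 2.73, 3.26, 3.17]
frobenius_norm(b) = 9.71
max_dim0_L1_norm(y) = 29.8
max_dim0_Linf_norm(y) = 11.89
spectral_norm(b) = 5.46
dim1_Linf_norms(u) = [2.52, 2.34, 1.76, 2.09, 2.32]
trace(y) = -9.94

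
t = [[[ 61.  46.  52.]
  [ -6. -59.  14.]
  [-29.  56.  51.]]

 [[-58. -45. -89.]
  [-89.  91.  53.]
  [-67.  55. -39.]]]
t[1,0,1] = -45.0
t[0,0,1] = 46.0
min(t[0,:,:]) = -59.0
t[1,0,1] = -45.0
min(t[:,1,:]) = -89.0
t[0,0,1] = 46.0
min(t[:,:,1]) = -59.0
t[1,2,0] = -67.0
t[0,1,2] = 14.0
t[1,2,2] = -39.0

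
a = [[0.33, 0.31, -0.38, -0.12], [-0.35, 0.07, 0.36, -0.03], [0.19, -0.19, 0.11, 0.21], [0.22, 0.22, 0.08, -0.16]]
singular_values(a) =[0.76, 0.45, 0.3, 0.08]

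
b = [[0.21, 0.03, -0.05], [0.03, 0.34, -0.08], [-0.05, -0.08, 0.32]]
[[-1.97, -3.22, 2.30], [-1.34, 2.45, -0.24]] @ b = [[-0.63,-1.34,1.09], [-0.2,0.81,-0.21]]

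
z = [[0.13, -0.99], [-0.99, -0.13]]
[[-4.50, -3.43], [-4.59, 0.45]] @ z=[[2.81, 4.9], [-1.04, 4.49]]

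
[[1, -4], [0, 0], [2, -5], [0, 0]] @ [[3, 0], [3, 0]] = [[-9, 0], [0, 0], [-9, 0], [0, 0]]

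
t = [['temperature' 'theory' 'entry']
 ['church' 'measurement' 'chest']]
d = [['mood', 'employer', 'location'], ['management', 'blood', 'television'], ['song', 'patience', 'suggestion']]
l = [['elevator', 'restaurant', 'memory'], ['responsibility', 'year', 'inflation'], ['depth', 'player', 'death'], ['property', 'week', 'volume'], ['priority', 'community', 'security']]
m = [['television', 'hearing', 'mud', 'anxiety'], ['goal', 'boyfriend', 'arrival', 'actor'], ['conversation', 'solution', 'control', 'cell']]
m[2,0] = 'conversation'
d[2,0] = 'song'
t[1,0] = 'church'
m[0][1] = 'hearing'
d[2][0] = 'song'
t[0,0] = 'temperature'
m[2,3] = 'cell'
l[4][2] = 'security'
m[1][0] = 'goal'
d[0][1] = 'employer'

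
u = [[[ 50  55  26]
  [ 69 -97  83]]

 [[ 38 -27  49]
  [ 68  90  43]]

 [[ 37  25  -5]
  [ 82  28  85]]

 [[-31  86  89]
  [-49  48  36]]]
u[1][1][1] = 90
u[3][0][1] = 86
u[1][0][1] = -27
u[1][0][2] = 49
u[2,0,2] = -5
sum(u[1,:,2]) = 92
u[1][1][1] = 90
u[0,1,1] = -97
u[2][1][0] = 82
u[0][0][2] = 26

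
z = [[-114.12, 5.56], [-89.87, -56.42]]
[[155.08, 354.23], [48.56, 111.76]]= z@[[-1.3, -2.97], [1.21, 2.75]]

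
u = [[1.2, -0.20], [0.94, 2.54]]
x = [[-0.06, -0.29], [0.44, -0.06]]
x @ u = [[-0.34, -0.72], [0.47, -0.24]]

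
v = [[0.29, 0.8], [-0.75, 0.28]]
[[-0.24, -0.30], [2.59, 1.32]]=v @[[-3.14,-1.68],[0.84,0.23]]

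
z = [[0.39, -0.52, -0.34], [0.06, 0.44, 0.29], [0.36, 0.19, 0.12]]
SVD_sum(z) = [[0.19, -0.57, -0.37], [-0.13, 0.40, 0.26], [-0.03, 0.10, 0.06]] + [[0.20, 0.05, 0.03],[0.19, 0.05, 0.03],[0.39, 0.09, 0.06]] + [[0.00, -0.00, 0.00], [0.00, -0.00, 0.00], [-0.00, 0.0, -0.00]]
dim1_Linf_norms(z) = [0.52, 0.44, 0.36]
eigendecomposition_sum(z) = [[-0j, -0j, -0.00-0.00j], [(-0+0j), -0.00+0.00j, 0j], [-0j, 0.00-0.00j, (-0-0j)]] + [[0.19+0.25j, -0.26+0.32j, -0.17+0.21j], [0.03-0.16j, (0.22-0.01j), 0.14-0.01j], [(0.18-0.03j), (0.09+0.22j), 0.06+0.15j]] + [[(0.19-0.25j), -0.26-0.32j, (-0.17-0.21j)], [(0.03+0.16j), (0.22+0.01j), (0.14+0.01j)], [(0.18+0.03j), 0.09-0.22j, (0.06-0.15j)]]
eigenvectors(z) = [[-0.00+0.00j, (0.79+0j), (0.79-0j)], [0.55+0.00j, (-0.27-0.32j), -0.27+0.32j], [(-0.84+0j), (0.22-0.4j), 0.22+0.40j]]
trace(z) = 0.95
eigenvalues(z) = [(-0+0j), (0.48+0.38j), (0.48-0.38j)]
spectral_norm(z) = 0.87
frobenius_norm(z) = 1.00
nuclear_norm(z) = 1.37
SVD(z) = [[-0.81, -0.42, -0.41], [0.57, -0.40, -0.72], [0.14, -0.82, 0.56]] @ diag([0.8662593694490248, 0.49908244309272926, 0.003379325135347358]) @ [[-0.27, 0.81, 0.53], [-0.96, -0.23, -0.14], [-0.0, 0.55, -0.84]]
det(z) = -0.00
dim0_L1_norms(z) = [0.81, 1.15, 0.75]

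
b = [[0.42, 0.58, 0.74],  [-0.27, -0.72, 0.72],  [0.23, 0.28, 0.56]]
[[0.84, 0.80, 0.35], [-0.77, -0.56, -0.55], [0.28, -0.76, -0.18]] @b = [[0.22,0.01,1.39], [-0.30,-0.20,-1.28], [0.28,0.66,-0.44]]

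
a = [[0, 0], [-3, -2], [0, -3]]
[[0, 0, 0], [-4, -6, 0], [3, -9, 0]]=a@[[2, 0, 0], [-1, 3, 0]]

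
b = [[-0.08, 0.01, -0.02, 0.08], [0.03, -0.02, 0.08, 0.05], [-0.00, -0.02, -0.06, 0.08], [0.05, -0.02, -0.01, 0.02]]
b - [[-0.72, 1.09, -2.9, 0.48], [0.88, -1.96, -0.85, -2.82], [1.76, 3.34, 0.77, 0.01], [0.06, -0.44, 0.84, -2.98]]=[[0.64, -1.08, 2.88, -0.4],[-0.85, 1.94, 0.93, 2.87],[-1.76, -3.36, -0.83, 0.07],[-0.01, 0.42, -0.85, 3.00]]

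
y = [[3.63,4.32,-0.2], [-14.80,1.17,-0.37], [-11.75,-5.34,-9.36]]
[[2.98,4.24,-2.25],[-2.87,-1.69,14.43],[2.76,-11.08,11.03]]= y @ [[0.25, 0.17, -0.95], [0.44, 0.86, 0.27], [-0.86, 0.48, -0.14]]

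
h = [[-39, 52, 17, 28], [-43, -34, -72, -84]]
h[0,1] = 52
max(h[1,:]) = -34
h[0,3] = 28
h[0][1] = 52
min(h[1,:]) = -84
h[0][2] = 17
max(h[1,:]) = -34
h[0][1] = 52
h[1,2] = -72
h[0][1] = 52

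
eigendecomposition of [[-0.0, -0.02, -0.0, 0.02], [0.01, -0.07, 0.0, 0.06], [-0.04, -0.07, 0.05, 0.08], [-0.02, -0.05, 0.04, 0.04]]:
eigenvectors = [[-0.08, -0.22, 0.62, 0.12],  [-0.22, -0.81, 0.47, 0.75],  [-0.82, -0.41, 0.45, 0.08],  [-0.52, -0.35, 0.43, 0.65]]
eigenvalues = [0.08, -0.04, -0.0, -0.02]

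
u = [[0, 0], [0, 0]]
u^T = [[0, 0], [0, 0]]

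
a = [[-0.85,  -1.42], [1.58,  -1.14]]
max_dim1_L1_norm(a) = 2.72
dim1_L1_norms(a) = [2.27, 2.72]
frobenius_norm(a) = 2.56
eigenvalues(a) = [(-1+1.49j), (-1-1.49j)]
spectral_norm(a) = 1.97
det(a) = 3.21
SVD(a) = [[0.24, 0.97], [0.97, -0.24]] @ diag([1.9656118960478401, 1.634401992814257]) @ [[0.68, -0.74],[-0.74, -0.68]]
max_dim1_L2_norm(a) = 1.95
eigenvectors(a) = [[(0.07+0.68j), (0.07-0.68j)], [(0.73+0j), (0.73-0j)]]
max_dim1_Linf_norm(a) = 1.58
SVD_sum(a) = [[0.32,-0.34], [1.29,-1.4]] + [[-1.17, -1.08],[0.29, 0.26]]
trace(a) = -1.99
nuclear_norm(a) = 3.60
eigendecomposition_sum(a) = [[-0.43+0.79j, -0.71-0.47j], [(0.79+0.53j), (-0.57+0.7j)]] + [[(-0.42-0.79j),-0.71+0.47j], [(0.79-0.53j),-0.57-0.70j]]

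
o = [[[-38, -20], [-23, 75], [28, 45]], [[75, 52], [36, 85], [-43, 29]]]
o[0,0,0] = -38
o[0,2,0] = 28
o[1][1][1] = 85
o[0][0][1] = -20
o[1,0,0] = 75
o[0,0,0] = -38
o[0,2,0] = 28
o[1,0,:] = [75, 52]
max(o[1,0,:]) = 75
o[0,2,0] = 28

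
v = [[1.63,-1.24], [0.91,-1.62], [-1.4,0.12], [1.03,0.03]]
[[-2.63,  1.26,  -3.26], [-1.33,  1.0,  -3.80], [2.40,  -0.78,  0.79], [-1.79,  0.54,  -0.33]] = v @[[-1.73, 0.53, -0.38], [-0.15, -0.32, 2.13]]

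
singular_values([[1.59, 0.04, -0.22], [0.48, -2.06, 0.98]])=[2.35, 1.58]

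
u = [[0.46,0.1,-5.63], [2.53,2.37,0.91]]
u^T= [[0.46,2.53], [0.10,2.37], [-5.63,0.91]]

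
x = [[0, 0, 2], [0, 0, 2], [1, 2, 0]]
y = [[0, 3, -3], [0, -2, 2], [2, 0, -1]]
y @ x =[[-3, -6, 6], [2, 4, -4], [-1, -2, 4]]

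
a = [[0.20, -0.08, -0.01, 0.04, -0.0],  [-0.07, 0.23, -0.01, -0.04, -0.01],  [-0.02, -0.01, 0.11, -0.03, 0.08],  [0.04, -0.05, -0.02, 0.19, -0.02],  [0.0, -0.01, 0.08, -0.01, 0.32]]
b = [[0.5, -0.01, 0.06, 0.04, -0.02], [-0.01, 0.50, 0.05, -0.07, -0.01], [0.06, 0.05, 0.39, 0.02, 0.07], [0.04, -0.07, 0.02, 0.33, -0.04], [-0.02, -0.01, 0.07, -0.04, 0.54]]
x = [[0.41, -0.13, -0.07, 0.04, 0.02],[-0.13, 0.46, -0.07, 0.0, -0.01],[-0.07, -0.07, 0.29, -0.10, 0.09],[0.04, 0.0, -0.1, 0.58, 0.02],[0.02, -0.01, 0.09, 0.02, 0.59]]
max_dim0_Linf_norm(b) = 0.54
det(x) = 0.01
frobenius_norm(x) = 1.11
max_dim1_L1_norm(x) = 0.74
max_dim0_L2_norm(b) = 0.55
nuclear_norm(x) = 2.33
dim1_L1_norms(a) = [0.33, 0.36, 0.25, 0.32, 0.42]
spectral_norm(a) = 0.35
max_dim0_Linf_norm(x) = 0.59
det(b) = 0.02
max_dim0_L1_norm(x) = 0.74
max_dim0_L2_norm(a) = 0.33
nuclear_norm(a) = 1.05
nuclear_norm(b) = 2.26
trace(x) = 2.33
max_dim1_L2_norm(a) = 0.33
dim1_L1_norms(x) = [0.67, 0.67, 0.62, 0.74, 0.73]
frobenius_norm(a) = 0.53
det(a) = 0.00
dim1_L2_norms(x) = [0.44, 0.48, 0.33, 0.59, 0.6]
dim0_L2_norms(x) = [0.44, 0.48, 0.33, 0.59, 0.6]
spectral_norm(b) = 0.58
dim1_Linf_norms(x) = [0.41, 0.46, 0.29, 0.58, 0.59]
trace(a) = 1.05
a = x @ b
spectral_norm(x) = 0.63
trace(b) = 2.26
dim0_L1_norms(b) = [0.63, 0.64, 0.59, 0.5, 0.68]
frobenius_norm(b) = 1.05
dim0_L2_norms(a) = [0.22, 0.25, 0.14, 0.2, 0.33]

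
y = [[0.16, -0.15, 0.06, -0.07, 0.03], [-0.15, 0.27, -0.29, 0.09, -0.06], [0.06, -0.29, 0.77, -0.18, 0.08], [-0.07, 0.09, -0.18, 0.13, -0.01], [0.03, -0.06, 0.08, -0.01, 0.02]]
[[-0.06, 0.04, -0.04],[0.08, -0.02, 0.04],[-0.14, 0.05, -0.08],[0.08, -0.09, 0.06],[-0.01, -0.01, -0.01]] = y @ [[-0.43, 0.03, -0.21], [-0.13, 0.14, -0.09], [-0.19, -0.09, -0.07], [0.21, -0.93, 0.3], [0.41, -0.13, 0.22]]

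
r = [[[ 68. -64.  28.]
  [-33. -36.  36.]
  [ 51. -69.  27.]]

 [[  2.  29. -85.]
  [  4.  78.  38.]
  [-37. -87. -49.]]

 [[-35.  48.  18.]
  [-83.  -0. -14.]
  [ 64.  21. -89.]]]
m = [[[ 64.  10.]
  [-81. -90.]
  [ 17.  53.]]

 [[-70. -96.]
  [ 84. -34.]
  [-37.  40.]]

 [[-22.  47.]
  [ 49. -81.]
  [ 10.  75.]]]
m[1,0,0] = -70.0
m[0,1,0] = -81.0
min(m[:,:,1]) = -96.0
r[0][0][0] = 68.0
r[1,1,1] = 78.0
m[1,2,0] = -37.0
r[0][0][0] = 68.0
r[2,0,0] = -35.0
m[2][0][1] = 47.0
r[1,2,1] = -87.0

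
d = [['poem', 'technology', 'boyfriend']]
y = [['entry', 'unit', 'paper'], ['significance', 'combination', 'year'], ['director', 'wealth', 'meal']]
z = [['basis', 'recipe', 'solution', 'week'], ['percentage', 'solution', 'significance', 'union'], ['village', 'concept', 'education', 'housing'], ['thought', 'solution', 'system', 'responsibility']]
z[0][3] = 'week'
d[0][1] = 'technology'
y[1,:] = ['significance', 'combination', 'year']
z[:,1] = ['recipe', 'solution', 'concept', 'solution']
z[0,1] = 'recipe'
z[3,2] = 'system'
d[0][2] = 'boyfriend'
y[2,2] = 'meal'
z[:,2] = ['solution', 'significance', 'education', 'system']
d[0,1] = 'technology'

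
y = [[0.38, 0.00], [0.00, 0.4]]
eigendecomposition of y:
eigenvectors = [[1.0,0.0], [0.0,1.0]]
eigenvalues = [0.38, 0.4]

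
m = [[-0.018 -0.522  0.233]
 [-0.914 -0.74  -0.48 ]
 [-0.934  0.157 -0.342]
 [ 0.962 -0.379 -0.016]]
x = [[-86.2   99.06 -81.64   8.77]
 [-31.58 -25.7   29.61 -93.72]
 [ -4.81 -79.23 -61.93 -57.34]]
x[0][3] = 8.77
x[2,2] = -61.93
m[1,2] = -0.48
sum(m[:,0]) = -0.9040000000000001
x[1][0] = -31.58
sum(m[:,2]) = -0.605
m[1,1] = -0.74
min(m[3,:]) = -0.379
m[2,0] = -0.934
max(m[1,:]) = -0.48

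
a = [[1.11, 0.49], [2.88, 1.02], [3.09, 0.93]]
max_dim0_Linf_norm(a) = 3.09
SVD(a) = [[-0.26,0.72], [-0.66,0.35], [-0.7,-0.60]] @ diag([4.603781204341363, 0.15874074005492336]) @ [[-0.95, -0.32], [-0.32, 0.95]]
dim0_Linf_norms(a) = [3.09, 1.02]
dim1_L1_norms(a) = [1.6, 3.9, 4.02]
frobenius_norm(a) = 4.61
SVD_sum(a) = [[1.15, 0.38],[2.90, 0.97],[3.06, 1.02]] + [[-0.04, 0.11],[-0.02, 0.05],[0.03, -0.09]]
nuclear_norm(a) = 4.76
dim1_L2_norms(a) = [1.21, 3.06, 3.23]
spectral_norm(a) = 4.60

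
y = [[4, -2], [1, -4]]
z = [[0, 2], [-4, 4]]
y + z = [[4, 0], [-3, 0]]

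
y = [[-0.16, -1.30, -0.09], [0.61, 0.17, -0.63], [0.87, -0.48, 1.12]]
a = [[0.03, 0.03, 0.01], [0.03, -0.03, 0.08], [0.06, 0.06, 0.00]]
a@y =[[0.02, -0.04, -0.01], [0.05, -0.08, 0.11], [0.03, -0.07, -0.04]]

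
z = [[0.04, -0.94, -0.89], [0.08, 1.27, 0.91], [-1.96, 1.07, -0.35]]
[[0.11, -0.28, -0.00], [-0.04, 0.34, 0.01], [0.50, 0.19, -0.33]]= z @[[-0.04, -0.02, 0.14], [0.26, 0.18, -0.04], [-0.4, 0.12, 0.05]]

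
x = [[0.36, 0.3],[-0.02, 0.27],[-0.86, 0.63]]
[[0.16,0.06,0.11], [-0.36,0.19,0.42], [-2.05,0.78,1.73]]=x @[[1.48, -0.41, -0.93], [-1.24, 0.68, 1.47]]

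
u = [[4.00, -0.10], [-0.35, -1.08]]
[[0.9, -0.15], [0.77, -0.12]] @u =[[3.65,  0.07], [3.12,  0.05]]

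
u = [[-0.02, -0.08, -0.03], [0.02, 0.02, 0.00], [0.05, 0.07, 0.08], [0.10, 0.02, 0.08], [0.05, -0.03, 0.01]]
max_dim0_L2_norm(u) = 0.13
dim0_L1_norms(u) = [0.24, 0.22, 0.2]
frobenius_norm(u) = 0.21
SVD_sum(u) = [[-0.04, -0.03, -0.04], [0.01, 0.01, 0.01], [0.07, 0.05, 0.07], [0.08, 0.06, 0.08], [0.01, 0.01, 0.01]] + [[0.03,-0.04,0.0], [-0.00,0.00,-0.00], [-0.01,0.02,-0.00], [0.02,-0.04,0.0], [0.03,-0.04,0.0]] + [[-0.01, -0.0, 0.01], [0.01, 0.01, -0.01], [-0.01, -0.0, 0.01], [-0.0, -0.0, 0.0], [0.01, 0.0, -0.01]]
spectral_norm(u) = 0.18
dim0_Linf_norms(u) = [0.1, 0.08, 0.08]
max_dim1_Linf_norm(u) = 0.1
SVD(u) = [[-0.37, -0.58, -0.49], [0.12, 0.06, 0.64], [0.62, 0.28, -0.46], [0.66, -0.49, -0.04], [0.13, -0.59, 0.37]] @ diag([0.18326757008515843, 0.0910299964220188, 0.02695435969354111]) @ [[0.62, 0.47, 0.63], [-0.56, 0.83, -0.06], [0.55, 0.32, -0.77]]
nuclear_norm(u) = 0.30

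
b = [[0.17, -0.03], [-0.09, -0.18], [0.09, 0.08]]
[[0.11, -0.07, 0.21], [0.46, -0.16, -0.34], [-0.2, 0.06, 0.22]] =b @ [[0.20, -0.23, 1.44], [-2.67, 1.03, 1.16]]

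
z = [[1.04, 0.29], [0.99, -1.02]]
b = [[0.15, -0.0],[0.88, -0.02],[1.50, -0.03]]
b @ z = [[0.16, 0.04], [0.90, 0.28], [1.53, 0.47]]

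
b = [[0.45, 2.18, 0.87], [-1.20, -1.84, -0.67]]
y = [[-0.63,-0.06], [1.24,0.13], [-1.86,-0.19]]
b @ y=[[0.8, 0.09], [-0.28, -0.04]]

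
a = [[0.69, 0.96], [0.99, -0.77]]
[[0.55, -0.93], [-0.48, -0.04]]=a @ [[-0.03,-0.51], [0.59,-0.6]]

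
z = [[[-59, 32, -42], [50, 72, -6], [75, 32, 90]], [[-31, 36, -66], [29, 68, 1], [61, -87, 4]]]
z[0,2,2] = 90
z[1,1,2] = 1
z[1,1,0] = 29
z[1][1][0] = 29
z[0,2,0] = 75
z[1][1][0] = 29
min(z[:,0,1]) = 32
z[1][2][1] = -87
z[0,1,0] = 50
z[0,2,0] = 75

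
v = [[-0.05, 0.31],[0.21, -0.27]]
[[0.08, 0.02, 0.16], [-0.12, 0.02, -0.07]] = v @ [[-0.27, 0.23, 0.44], [0.23, 0.09, 0.6]]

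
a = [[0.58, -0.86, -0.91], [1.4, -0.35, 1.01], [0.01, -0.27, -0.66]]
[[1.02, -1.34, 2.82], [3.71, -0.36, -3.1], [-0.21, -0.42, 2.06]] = a@[[2.56, 0.34, 0.18], [0.30, 1.95, 0.26], [0.23, -0.15, -3.23]]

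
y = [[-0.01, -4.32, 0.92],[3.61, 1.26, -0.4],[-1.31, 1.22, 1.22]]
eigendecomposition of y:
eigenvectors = [[0.71+0.00j, 0.71-0.00j, 0.11+0.00j], [-0.13-0.62j, (-0.13+0.62j), (0.18+0j)], [-0.14+0.29j, -0.14-0.29j, (0.98+0j)]]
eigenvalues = [(0.59+4.11j), (0.59-4.11j), (1.29+0j)]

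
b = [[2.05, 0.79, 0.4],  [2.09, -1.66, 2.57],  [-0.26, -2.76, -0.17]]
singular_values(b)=[4.01, 3.06, 1.01]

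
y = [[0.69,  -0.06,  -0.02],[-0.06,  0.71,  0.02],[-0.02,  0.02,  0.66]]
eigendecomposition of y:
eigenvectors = [[0.63,-0.78,0.04],[-0.74,-0.61,-0.29],[-0.25,-0.16,0.95]]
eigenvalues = [0.77, 0.64, 0.65]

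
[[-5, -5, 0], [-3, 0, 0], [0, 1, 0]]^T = [[-5, -3, 0], [-5, 0, 1], [0, 0, 0]]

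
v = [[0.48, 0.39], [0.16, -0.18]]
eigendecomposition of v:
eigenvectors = [[0.98,-0.46],  [0.21,0.89]]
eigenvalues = [0.56, -0.26]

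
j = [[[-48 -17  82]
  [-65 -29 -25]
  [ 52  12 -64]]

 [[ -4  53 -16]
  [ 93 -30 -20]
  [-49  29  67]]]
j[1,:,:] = [[-4, 53, -16], [93, -30, -20], [-49, 29, 67]]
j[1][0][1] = 53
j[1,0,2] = -16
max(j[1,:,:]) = 93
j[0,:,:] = [[-48, -17, 82], [-65, -29, -25], [52, 12, -64]]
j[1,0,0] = -4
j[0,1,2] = -25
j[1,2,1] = 29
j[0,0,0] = -48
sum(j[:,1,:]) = -76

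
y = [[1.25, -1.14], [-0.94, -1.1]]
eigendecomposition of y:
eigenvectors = [[0.95,0.38], [-0.32,0.92]]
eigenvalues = [1.64, -1.49]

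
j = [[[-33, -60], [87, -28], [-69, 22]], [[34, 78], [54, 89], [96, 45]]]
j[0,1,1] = -28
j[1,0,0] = 34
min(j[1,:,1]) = 45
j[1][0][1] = 78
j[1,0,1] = 78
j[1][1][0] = 54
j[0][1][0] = 87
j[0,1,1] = -28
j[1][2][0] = 96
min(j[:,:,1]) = -60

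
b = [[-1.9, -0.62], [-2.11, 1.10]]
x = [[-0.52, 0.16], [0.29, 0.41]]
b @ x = [[0.81, -0.56], [1.42, 0.11]]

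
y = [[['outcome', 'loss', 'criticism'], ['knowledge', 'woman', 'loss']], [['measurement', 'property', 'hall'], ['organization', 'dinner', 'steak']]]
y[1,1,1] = 'dinner'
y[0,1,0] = 'knowledge'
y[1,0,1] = 'property'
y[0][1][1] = 'woman'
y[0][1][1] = 'woman'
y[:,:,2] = [['criticism', 'loss'], ['hall', 'steak']]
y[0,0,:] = ['outcome', 'loss', 'criticism']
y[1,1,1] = 'dinner'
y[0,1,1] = 'woman'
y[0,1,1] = 'woman'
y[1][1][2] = 'steak'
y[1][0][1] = 'property'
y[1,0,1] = 'property'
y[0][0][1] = 'loss'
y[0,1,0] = 'knowledge'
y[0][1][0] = 'knowledge'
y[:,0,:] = [['outcome', 'loss', 'criticism'], ['measurement', 'property', 'hall']]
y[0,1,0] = 'knowledge'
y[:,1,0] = ['knowledge', 'organization']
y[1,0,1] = 'property'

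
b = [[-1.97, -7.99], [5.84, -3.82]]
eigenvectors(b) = [[(0.76+0j), (0.76-0j)], [(0.09-0.64j), 0.09+0.64j]]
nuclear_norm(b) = 14.99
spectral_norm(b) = 8.91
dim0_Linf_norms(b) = [5.84, 7.99]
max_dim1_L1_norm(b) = 9.96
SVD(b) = [[0.85, 0.53],[0.53, -0.85]] @ diag([8.914734666503065, 6.078363745766497]) @ [[0.16, -0.99], [-0.99, -0.16]]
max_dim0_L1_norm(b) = 11.81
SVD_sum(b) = [[1.19, -7.49],[0.73, -4.63]] + [[-3.16, -0.50],[5.11, 0.81]]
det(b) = 54.19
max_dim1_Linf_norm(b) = 7.99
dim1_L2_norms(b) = [8.23, 6.98]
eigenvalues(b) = [(-2.89+6.77j), (-2.89-6.77j)]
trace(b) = -5.79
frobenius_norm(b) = 10.79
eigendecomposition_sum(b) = [[-0.98+3.58j,-4.00-1.71j], [2.92+1.25j,(-1.91+3.19j)]] + [[-0.98-3.58j, -4.00+1.71j],[(2.92-1.25j), (-1.91-3.19j)]]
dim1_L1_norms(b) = [9.96, 9.66]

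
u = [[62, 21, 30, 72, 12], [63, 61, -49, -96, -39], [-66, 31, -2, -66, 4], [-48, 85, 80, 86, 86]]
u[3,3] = 86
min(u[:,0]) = -66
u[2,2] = -2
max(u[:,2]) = 80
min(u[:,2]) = -49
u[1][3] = -96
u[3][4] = 86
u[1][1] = 61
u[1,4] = -39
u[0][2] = 30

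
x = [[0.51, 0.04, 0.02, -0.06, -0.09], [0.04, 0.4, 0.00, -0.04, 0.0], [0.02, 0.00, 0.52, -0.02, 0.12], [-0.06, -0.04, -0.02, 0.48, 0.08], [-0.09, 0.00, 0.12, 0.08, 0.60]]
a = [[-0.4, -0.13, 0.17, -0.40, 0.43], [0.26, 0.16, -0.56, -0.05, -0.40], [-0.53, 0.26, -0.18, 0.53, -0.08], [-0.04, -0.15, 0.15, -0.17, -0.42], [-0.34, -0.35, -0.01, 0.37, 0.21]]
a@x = [[-0.22, -0.05, 0.14, -0.13, 0.28], [0.17, 0.08, -0.33, -0.07, -0.33], [-0.29, 0.06, -0.12, 0.27, 0.02], [0.02, -0.05, 0.03, -0.11, -0.24], [-0.23, -0.17, 0.01, 0.23, 0.18]]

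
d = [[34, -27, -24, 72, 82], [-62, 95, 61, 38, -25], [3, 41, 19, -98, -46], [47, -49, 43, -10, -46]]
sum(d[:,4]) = -35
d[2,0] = 3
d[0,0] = 34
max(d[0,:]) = 82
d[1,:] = [-62, 95, 61, 38, -25]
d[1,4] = -25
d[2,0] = 3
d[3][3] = -10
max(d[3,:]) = 47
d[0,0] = 34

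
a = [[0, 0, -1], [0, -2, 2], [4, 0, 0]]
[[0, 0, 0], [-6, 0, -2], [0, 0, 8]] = a @ [[0, 0, 2], [3, 0, 1], [0, 0, 0]]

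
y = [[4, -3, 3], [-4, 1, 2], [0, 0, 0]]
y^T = [[4, -4, 0], [-3, 1, 0], [3, 2, 0]]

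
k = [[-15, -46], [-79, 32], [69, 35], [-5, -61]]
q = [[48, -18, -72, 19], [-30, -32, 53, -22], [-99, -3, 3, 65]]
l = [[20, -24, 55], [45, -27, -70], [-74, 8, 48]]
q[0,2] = -72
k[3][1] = -61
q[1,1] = -32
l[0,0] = 20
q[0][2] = -72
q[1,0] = -30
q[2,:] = [-99, -3, 3, 65]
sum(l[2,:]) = -18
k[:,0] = [-15, -79, 69, -5]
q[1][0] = -30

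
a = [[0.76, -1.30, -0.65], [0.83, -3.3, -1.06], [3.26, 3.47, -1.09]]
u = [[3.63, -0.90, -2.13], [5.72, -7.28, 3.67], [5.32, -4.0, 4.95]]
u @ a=[[-4.93, -9.14, 0.92], [10.27, 29.32, -0.0], [16.86, 23.46, -4.61]]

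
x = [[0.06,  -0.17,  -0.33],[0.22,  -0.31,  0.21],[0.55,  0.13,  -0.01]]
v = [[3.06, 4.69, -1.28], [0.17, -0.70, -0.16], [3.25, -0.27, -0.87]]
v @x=[[0.51, -2.14, -0.01], [-0.23, 0.17, -0.2], [-0.34, -0.58, -1.12]]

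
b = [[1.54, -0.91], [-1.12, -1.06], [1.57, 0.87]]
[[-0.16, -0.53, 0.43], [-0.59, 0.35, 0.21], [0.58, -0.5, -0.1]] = b @ [[0.14, -0.33, 0.1],[0.41, 0.02, -0.3]]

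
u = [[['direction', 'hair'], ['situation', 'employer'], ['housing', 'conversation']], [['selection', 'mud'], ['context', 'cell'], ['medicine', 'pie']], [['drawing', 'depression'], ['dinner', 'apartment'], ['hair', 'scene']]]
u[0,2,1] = 'conversation'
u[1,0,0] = 'selection'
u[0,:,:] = [['direction', 'hair'], ['situation', 'employer'], ['housing', 'conversation']]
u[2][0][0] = 'drawing'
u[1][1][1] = 'cell'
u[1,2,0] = 'medicine'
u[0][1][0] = 'situation'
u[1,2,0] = 'medicine'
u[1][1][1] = 'cell'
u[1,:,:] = [['selection', 'mud'], ['context', 'cell'], ['medicine', 'pie']]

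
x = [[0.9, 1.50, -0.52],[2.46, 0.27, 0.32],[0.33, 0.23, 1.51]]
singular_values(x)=[2.8, 1.69, 1.13]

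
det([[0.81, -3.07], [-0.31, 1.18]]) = 0.004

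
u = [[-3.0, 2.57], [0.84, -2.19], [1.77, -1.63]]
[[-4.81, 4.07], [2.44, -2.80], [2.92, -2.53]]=u@[[0.97, -0.39],  [-0.74, 1.13]]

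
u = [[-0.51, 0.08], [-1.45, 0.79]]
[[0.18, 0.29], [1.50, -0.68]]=u@[[-0.09, -0.99], [1.73, -2.68]]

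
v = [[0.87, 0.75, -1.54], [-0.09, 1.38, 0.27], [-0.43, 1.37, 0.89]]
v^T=[[0.87, -0.09, -0.43], [0.75, 1.38, 1.37], [-1.54, 0.27, 0.89]]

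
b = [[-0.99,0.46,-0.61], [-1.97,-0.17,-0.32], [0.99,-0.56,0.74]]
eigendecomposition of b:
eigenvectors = [[(-0.02+0.39j), (-0.02-0.39j), (-0.2+0j)], [-0.80+0.00j, (-0.8-0j), (0.58+0j)], [(-0.07-0.45j), -0.07+0.45j, (0.79+0j)]]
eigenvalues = [(-0.25+0.79j), (-0.25-0.79j), (0.08+0j)]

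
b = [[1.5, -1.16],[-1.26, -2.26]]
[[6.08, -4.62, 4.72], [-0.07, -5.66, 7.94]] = b@[[2.85,-0.80,0.3], [-1.56,2.95,-3.68]]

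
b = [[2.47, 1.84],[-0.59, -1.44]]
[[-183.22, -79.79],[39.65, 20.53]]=b @ [[-77.24, -31.21], [4.11, -1.47]]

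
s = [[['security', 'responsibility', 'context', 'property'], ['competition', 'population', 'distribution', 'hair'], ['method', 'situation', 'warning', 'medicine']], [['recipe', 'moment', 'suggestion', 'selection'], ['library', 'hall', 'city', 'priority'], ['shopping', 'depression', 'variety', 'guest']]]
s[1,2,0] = 'shopping'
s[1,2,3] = 'guest'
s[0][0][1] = 'responsibility'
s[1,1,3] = 'priority'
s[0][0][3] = 'property'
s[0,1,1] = 'population'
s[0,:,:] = [['security', 'responsibility', 'context', 'property'], ['competition', 'population', 'distribution', 'hair'], ['method', 'situation', 'warning', 'medicine']]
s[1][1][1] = 'hall'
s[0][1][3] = 'hair'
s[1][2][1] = 'depression'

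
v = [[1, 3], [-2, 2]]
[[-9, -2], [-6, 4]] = v @ [[0, -2], [-3, 0]]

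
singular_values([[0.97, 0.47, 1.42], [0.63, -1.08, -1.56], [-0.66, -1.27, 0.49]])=[2.41, 1.52, 1.16]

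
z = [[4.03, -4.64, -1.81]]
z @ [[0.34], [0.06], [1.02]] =[[-0.75]]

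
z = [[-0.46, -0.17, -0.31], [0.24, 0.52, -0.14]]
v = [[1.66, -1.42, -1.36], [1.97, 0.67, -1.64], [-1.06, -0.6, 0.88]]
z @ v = [[-0.77,  0.73,  0.63], [1.57,  0.09,  -1.3]]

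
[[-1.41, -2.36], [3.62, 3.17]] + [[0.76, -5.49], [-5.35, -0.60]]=[[-0.65, -7.85], [-1.73, 2.57]]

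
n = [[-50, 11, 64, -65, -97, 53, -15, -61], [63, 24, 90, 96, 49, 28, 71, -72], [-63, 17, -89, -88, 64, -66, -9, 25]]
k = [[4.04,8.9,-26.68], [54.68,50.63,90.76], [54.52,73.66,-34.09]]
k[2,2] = -34.09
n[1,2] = 90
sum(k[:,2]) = 29.99000000000001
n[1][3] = 96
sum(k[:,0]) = 113.24000000000001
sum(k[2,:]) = 94.09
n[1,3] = 96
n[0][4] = -97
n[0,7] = -61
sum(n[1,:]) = 349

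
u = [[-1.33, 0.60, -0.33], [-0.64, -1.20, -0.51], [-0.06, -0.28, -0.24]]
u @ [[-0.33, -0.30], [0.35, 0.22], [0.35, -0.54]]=[[0.53, 0.71], [-0.39, 0.2], [-0.16, 0.09]]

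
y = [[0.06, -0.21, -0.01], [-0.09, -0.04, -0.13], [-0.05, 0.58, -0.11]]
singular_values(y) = [0.63, 0.16, 0.06]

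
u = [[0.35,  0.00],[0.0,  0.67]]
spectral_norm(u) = 0.67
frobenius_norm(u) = 0.76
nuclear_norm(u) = 1.02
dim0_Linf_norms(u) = [0.35, 0.67]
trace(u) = 1.02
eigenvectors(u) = [[1.0, 0.0], [0.00, 1.00]]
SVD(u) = [[0.00, 1.00],[1.0, 0.0]] @ diag([0.67, 0.35]) @ [[0.0, 1.0], [1.0, 0.0]]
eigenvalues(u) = [0.35, 0.67]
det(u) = 0.23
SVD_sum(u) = [[0.0, 0.0], [0.0, 0.67]] + [[0.35, 0.0], [0.00, 0.00]]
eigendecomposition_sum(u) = [[0.35, 0.00],[0.00, 0.0]] + [[0.0, 0.00], [0.00, 0.67]]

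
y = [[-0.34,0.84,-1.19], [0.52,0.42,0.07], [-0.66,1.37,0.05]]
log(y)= [[0.18+1.63j,-0.71-1.74j,(-0.04+1.37j)],[0.12-0.50j,-0.00+0.53j,-0.32-0.42j],[0.37+1.17j,0.37-1.25j,0.01+0.98j]]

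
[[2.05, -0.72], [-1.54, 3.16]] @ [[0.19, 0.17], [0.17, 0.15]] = [[0.27, 0.24], [0.24, 0.21]]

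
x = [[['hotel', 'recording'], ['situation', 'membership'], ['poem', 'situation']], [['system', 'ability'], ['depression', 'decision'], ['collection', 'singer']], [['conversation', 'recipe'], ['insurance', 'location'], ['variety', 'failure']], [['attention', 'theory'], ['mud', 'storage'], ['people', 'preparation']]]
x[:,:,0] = [['hotel', 'situation', 'poem'], ['system', 'depression', 'collection'], ['conversation', 'insurance', 'variety'], ['attention', 'mud', 'people']]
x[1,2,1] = 'singer'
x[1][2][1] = 'singer'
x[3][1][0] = 'mud'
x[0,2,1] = 'situation'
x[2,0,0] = 'conversation'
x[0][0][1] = 'recording'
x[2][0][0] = 'conversation'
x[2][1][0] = 'insurance'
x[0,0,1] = 'recording'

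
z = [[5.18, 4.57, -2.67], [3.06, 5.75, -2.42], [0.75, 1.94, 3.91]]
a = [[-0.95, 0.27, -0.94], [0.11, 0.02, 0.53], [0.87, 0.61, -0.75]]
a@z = [[-4.8, -4.61, -1.79], [1.03, 1.65, 1.73], [5.81, 6.03, -6.73]]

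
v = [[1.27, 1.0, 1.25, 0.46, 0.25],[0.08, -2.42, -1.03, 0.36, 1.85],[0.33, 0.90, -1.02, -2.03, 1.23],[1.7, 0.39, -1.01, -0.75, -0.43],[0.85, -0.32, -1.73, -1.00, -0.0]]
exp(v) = [[4.71, 1.18, 0.73, -0.29, 2.12], [0.88, 0.14, -0.37, 0.47, 0.24], [-0.75, -0.24, -0.04, -1.12, 0.89], [3.19, 0.83, 0.28, 1.01, 0.43], [0.99, 0.00, -0.36, 0.14, 0.54]]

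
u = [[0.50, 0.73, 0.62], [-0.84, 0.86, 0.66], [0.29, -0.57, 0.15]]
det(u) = 0.627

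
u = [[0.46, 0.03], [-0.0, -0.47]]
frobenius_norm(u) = 0.66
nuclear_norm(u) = 0.93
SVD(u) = [[-0.6,-0.80], [0.8,-0.6]] @ diag([0.48105326087896655, 0.4494304842772828]) @ [[-0.57, -0.82], [-0.82, 0.57]]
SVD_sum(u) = [[0.16, 0.24],[-0.22, -0.32]] + [[0.3,  -0.21], [0.22,  -0.15]]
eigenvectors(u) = [[1.0, -0.03],[0.00, 1.00]]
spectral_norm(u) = 0.48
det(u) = -0.22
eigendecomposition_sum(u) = [[0.46, 0.01], [0.00, 0.00]] + [[-0.0, 0.02], [-0.00, -0.47]]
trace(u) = -0.01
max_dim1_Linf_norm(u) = 0.47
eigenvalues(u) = [0.46, -0.47]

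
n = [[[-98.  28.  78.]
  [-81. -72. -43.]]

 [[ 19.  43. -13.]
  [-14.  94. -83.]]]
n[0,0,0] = -98.0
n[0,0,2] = 78.0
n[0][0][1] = 28.0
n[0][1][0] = -81.0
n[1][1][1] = 94.0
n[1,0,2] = -13.0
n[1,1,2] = -83.0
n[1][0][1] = 43.0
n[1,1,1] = 94.0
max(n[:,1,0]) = -14.0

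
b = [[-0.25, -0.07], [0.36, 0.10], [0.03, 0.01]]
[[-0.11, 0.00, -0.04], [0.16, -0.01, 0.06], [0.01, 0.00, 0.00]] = b @ [[0.5, -0.16, 0.21], [-0.16, 0.5, -0.20]]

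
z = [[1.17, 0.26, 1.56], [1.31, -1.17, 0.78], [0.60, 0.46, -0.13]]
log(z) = [[0.31+0.97j, 0.26-0.45j, (0.53-1.81j)], [0.01-1.14j, 0.41+2.91j, (0.31-0.95j)], [0.42-0.88j, -0.24-0.18j, (-0.05+2.41j)]]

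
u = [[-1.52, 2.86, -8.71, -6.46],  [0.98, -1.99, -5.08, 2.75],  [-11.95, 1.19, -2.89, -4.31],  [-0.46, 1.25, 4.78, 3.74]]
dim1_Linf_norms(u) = [8.71, 5.08, 11.95, 4.78]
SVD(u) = [[-0.63, -0.53, 0.34, 0.46], [-0.04, -0.39, -0.91, 0.15], [-0.73, 0.63, -0.25, -0.07], [0.27, 0.4, -0.04, 0.87]] @ diag([15.59281402923649, 10.021308319975995, 5.224657399428806, 2.2961892918963396]) @ [[0.61, -0.14, 0.58, 0.52], [-0.73, 0.05, 0.67, 0.12], [0.31, 0.46, 0.43, -0.71], [-0.02, 0.87, -0.17, 0.46]]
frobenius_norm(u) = 19.39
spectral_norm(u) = 15.59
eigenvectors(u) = [[(0.4-0.07j), (0.4+0.07j), (-0.71+0j), -0.05+0.00j], [0.50+0.30j, (0.5-0.3j), -0.18+0.00j, (0.66+0j)], [(0.63+0j), 0.63-0.00j, 0.51+0.00j, (-0.28+0j)], [-0.28-0.10j, (-0.28+0.1j), 0.44+0.00j, 0.70+0.00j]]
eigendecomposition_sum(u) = [[(-3.21-3.13j), 1.18+2.97j, (-2.14-0.52j), (-2.18-3.21j)], [(-0.53-6.37j), -1.50+4.31j, -1.82-2.57j, 0.64-5.50j], [-4.02-5.66j, (0.98+4.86j), (-3.12-1.39j), -2.44-5.49j], [(0.89+3.17j), (0.34-2.32j), 1.17+1.12j, (0.21+2.84j)]] + [[(-3.21+3.13j),(1.18-2.97j),-2.14+0.52j,(-2.18+3.21j)], [-0.53+6.37j,-1.50-4.31j,(-1.82+2.57j),0.64+5.50j], [(-4.02+5.66j),(0.98-4.86j),-3.12+1.39j,(-2.44+5.49j)], [0.89-3.17j,(0.34+2.32j),(1.17-1.12j),(0.21-2.84j)]] + [[(4.95+0j), 0.56-0.00j, -4.45-0.00j, (-1.95+0j)], [1.26+0.00j, 0.14-0.00j, (-1.14-0j), -0.50+0.00j], [(-3.58-0j), (-0.4+0j), (3.22+0j), 1.41-0.00j], [(-3.08-0j), (-0.35+0j), (2.77+0j), 1.21-0.00j]] + [[-0.06-0.00j, (-0.06+0j), 0.02+0.00j, -0.15-0.00j],[0.78+0.00j, 0.86-0.00j, -0.30-0.00j, 1.97+0.00j],[-0.33-0.00j, -0.37+0.00j, 0.13+0.00j, -0.84-0.00j],[0.84+0.00j, 0.92-0.00j, (-0.33-0j), (2.11+0j)]]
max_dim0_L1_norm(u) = 21.46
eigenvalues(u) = [(-7.61+2.62j), (-7.61-2.62j), (9.52+0j), (3.04+0j)]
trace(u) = -2.66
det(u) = 1874.63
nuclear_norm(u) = 33.13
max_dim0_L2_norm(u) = 12.09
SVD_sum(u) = [[-5.95, 1.40, -5.68, -5.07], [-0.39, 0.09, -0.38, -0.34], [-6.93, 1.63, -6.62, -5.9], [2.6, -0.61, 2.48, 2.21]] + [[3.90, -0.27, -3.6, -0.62], [2.85, -0.2, -2.63, -0.45], [-4.62, 0.32, 4.26, 0.73], [-2.95, 0.2, 2.72, 0.47]] + [[0.55, 0.81, 0.75, -1.25], [-1.47, -2.19, -2.01, 3.38], [-0.41, -0.61, -0.56, 0.94], [-0.06, -0.09, -0.08, 0.14]] + [[-0.02, 0.92, -0.18, 0.48],[-0.01, 0.31, -0.06, 0.16],[0.00, -0.15, 0.03, -0.08],[-0.05, 1.75, -0.34, 0.91]]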